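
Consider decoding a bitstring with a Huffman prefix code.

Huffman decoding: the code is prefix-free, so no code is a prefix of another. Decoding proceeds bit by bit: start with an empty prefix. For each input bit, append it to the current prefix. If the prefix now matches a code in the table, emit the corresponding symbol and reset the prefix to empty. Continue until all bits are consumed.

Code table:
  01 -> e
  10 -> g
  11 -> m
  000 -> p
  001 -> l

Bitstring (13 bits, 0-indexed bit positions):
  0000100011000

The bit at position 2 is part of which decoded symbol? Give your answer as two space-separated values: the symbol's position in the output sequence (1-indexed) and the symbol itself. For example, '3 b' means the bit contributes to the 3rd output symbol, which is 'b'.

Answer: 1 p

Derivation:
Bit 0: prefix='0' (no match yet)
Bit 1: prefix='00' (no match yet)
Bit 2: prefix='000' -> emit 'p', reset
Bit 3: prefix='0' (no match yet)
Bit 4: prefix='01' -> emit 'e', reset
Bit 5: prefix='0' (no match yet)
Bit 6: prefix='00' (no match yet)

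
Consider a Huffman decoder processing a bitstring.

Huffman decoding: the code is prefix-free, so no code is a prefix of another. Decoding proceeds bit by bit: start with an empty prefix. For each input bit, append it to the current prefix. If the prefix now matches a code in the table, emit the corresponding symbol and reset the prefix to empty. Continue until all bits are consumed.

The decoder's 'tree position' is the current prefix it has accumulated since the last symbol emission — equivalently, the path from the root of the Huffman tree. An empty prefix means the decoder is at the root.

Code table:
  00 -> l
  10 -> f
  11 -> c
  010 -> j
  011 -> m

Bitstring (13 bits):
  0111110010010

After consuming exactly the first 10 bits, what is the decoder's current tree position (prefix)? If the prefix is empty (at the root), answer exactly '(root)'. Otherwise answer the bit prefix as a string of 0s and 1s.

Bit 0: prefix='0' (no match yet)
Bit 1: prefix='01' (no match yet)
Bit 2: prefix='011' -> emit 'm', reset
Bit 3: prefix='1' (no match yet)
Bit 4: prefix='11' -> emit 'c', reset
Bit 5: prefix='1' (no match yet)
Bit 6: prefix='10' -> emit 'f', reset
Bit 7: prefix='0' (no match yet)
Bit 8: prefix='01' (no match yet)
Bit 9: prefix='010' -> emit 'j', reset

Answer: (root)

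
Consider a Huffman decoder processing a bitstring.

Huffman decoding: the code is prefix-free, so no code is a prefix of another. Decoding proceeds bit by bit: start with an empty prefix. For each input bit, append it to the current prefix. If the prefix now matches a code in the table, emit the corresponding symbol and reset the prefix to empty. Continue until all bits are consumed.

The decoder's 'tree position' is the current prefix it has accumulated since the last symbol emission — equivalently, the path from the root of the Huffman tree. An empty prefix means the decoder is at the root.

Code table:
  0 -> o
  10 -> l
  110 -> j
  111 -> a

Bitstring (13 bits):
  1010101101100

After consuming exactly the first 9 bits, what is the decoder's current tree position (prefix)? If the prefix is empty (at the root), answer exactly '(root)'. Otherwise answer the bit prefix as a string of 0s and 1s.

Bit 0: prefix='1' (no match yet)
Bit 1: prefix='10' -> emit 'l', reset
Bit 2: prefix='1' (no match yet)
Bit 3: prefix='10' -> emit 'l', reset
Bit 4: prefix='1' (no match yet)
Bit 5: prefix='10' -> emit 'l', reset
Bit 6: prefix='1' (no match yet)
Bit 7: prefix='11' (no match yet)
Bit 8: prefix='110' -> emit 'j', reset

Answer: (root)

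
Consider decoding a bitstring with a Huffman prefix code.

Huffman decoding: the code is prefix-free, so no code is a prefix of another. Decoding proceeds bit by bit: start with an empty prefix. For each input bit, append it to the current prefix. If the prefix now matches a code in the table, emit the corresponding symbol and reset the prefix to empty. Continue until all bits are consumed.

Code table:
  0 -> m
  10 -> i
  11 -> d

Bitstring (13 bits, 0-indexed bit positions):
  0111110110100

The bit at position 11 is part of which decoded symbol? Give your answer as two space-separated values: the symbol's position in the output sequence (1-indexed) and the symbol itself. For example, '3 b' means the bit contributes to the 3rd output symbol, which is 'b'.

Bit 0: prefix='0' -> emit 'm', reset
Bit 1: prefix='1' (no match yet)
Bit 2: prefix='11' -> emit 'd', reset
Bit 3: prefix='1' (no match yet)
Bit 4: prefix='11' -> emit 'd', reset
Bit 5: prefix='1' (no match yet)
Bit 6: prefix='10' -> emit 'i', reset
Bit 7: prefix='1' (no match yet)
Bit 8: prefix='11' -> emit 'd', reset
Bit 9: prefix='0' -> emit 'm', reset
Bit 10: prefix='1' (no match yet)
Bit 11: prefix='10' -> emit 'i', reset
Bit 12: prefix='0' -> emit 'm', reset

Answer: 7 i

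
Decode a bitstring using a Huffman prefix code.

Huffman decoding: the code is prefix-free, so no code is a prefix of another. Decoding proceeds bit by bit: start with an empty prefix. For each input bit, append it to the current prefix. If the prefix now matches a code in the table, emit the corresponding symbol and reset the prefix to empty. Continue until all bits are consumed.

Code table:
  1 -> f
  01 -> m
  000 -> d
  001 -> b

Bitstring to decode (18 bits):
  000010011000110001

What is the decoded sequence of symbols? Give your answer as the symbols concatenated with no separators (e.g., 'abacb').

Bit 0: prefix='0' (no match yet)
Bit 1: prefix='00' (no match yet)
Bit 2: prefix='000' -> emit 'd', reset
Bit 3: prefix='0' (no match yet)
Bit 4: prefix='01' -> emit 'm', reset
Bit 5: prefix='0' (no match yet)
Bit 6: prefix='00' (no match yet)
Bit 7: prefix='001' -> emit 'b', reset
Bit 8: prefix='1' -> emit 'f', reset
Bit 9: prefix='0' (no match yet)
Bit 10: prefix='00' (no match yet)
Bit 11: prefix='000' -> emit 'd', reset
Bit 12: prefix='1' -> emit 'f', reset
Bit 13: prefix='1' -> emit 'f', reset
Bit 14: prefix='0' (no match yet)
Bit 15: prefix='00' (no match yet)
Bit 16: prefix='000' -> emit 'd', reset
Bit 17: prefix='1' -> emit 'f', reset

Answer: dmbfdffdf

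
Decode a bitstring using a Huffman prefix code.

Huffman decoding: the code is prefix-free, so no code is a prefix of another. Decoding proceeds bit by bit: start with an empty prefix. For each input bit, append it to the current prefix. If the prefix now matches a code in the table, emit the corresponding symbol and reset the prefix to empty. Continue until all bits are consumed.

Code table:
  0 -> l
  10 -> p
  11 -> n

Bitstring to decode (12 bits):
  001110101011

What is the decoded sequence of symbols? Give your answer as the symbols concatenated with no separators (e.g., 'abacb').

Answer: llnpppn

Derivation:
Bit 0: prefix='0' -> emit 'l', reset
Bit 1: prefix='0' -> emit 'l', reset
Bit 2: prefix='1' (no match yet)
Bit 3: prefix='11' -> emit 'n', reset
Bit 4: prefix='1' (no match yet)
Bit 5: prefix='10' -> emit 'p', reset
Bit 6: prefix='1' (no match yet)
Bit 7: prefix='10' -> emit 'p', reset
Bit 8: prefix='1' (no match yet)
Bit 9: prefix='10' -> emit 'p', reset
Bit 10: prefix='1' (no match yet)
Bit 11: prefix='11' -> emit 'n', reset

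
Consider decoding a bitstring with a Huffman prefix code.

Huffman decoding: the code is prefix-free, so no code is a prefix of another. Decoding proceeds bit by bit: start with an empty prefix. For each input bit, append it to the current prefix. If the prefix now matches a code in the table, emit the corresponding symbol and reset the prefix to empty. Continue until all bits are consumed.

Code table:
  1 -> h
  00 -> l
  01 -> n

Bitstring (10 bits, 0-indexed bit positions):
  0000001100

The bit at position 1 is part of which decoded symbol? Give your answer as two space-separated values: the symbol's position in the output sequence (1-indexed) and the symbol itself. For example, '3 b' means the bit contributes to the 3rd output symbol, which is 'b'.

Bit 0: prefix='0' (no match yet)
Bit 1: prefix='00' -> emit 'l', reset
Bit 2: prefix='0' (no match yet)
Bit 3: prefix='00' -> emit 'l', reset
Bit 4: prefix='0' (no match yet)
Bit 5: prefix='00' -> emit 'l', reset

Answer: 1 l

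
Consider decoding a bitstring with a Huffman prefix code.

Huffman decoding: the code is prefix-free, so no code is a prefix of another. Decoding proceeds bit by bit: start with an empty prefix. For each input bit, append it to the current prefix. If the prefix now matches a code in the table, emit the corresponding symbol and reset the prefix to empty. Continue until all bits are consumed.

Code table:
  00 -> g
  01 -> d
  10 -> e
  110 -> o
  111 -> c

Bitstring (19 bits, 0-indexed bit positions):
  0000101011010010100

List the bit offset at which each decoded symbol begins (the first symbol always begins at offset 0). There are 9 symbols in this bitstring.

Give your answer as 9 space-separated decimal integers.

Answer: 0 2 4 6 8 11 13 15 17

Derivation:
Bit 0: prefix='0' (no match yet)
Bit 1: prefix='00' -> emit 'g', reset
Bit 2: prefix='0' (no match yet)
Bit 3: prefix='00' -> emit 'g', reset
Bit 4: prefix='1' (no match yet)
Bit 5: prefix='10' -> emit 'e', reset
Bit 6: prefix='1' (no match yet)
Bit 7: prefix='10' -> emit 'e', reset
Bit 8: prefix='1' (no match yet)
Bit 9: prefix='11' (no match yet)
Bit 10: prefix='110' -> emit 'o', reset
Bit 11: prefix='1' (no match yet)
Bit 12: prefix='10' -> emit 'e', reset
Bit 13: prefix='0' (no match yet)
Bit 14: prefix='01' -> emit 'd', reset
Bit 15: prefix='0' (no match yet)
Bit 16: prefix='01' -> emit 'd', reset
Bit 17: prefix='0' (no match yet)
Bit 18: prefix='00' -> emit 'g', reset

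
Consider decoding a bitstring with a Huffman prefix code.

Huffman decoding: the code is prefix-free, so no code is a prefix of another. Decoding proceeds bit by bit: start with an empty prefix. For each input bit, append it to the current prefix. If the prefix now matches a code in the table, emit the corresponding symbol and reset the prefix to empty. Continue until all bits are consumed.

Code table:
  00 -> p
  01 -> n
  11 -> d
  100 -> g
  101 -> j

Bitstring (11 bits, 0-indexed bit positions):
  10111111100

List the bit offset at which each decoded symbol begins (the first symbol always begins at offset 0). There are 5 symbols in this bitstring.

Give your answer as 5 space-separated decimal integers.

Bit 0: prefix='1' (no match yet)
Bit 1: prefix='10' (no match yet)
Bit 2: prefix='101' -> emit 'j', reset
Bit 3: prefix='1' (no match yet)
Bit 4: prefix='11' -> emit 'd', reset
Bit 5: prefix='1' (no match yet)
Bit 6: prefix='11' -> emit 'd', reset
Bit 7: prefix='1' (no match yet)
Bit 8: prefix='11' -> emit 'd', reset
Bit 9: prefix='0' (no match yet)
Bit 10: prefix='00' -> emit 'p', reset

Answer: 0 3 5 7 9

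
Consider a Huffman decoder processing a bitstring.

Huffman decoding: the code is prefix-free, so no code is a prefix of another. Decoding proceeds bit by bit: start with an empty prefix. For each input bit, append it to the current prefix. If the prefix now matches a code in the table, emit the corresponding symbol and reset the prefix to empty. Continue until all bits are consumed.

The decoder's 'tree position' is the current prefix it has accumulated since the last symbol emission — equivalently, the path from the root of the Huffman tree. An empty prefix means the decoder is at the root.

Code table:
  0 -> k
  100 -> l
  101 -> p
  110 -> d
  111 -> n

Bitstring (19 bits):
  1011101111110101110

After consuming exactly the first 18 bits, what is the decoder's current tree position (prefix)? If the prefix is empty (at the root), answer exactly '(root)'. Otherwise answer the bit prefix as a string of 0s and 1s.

Answer: 11

Derivation:
Bit 0: prefix='1' (no match yet)
Bit 1: prefix='10' (no match yet)
Bit 2: prefix='101' -> emit 'p', reset
Bit 3: prefix='1' (no match yet)
Bit 4: prefix='11' (no match yet)
Bit 5: prefix='110' -> emit 'd', reset
Bit 6: prefix='1' (no match yet)
Bit 7: prefix='11' (no match yet)
Bit 8: prefix='111' -> emit 'n', reset
Bit 9: prefix='1' (no match yet)
Bit 10: prefix='11' (no match yet)
Bit 11: prefix='111' -> emit 'n', reset
Bit 12: prefix='0' -> emit 'k', reset
Bit 13: prefix='1' (no match yet)
Bit 14: prefix='10' (no match yet)
Bit 15: prefix='101' -> emit 'p', reset
Bit 16: prefix='1' (no match yet)
Bit 17: prefix='11' (no match yet)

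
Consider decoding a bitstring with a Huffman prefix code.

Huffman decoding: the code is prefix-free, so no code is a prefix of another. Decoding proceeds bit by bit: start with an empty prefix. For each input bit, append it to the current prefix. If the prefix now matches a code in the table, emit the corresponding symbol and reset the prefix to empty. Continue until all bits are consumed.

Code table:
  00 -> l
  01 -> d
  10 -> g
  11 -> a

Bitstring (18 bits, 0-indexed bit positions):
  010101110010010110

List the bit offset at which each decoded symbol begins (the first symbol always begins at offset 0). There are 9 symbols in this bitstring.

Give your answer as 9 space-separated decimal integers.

Bit 0: prefix='0' (no match yet)
Bit 1: prefix='01' -> emit 'd', reset
Bit 2: prefix='0' (no match yet)
Bit 3: prefix='01' -> emit 'd', reset
Bit 4: prefix='0' (no match yet)
Bit 5: prefix='01' -> emit 'd', reset
Bit 6: prefix='1' (no match yet)
Bit 7: prefix='11' -> emit 'a', reset
Bit 8: prefix='0' (no match yet)
Bit 9: prefix='00' -> emit 'l', reset
Bit 10: prefix='1' (no match yet)
Bit 11: prefix='10' -> emit 'g', reset
Bit 12: prefix='0' (no match yet)
Bit 13: prefix='01' -> emit 'd', reset
Bit 14: prefix='0' (no match yet)
Bit 15: prefix='01' -> emit 'd', reset
Bit 16: prefix='1' (no match yet)
Bit 17: prefix='10' -> emit 'g', reset

Answer: 0 2 4 6 8 10 12 14 16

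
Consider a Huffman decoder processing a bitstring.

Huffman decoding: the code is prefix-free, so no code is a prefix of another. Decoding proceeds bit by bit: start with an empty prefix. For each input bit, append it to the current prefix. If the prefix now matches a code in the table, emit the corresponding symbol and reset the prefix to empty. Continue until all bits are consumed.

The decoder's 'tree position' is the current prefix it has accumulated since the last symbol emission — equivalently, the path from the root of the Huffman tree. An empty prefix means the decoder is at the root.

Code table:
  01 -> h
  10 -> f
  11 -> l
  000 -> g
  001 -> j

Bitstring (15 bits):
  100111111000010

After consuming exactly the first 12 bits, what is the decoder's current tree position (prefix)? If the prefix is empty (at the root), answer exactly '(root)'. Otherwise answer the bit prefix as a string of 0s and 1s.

Bit 0: prefix='1' (no match yet)
Bit 1: prefix='10' -> emit 'f', reset
Bit 2: prefix='0' (no match yet)
Bit 3: prefix='01' -> emit 'h', reset
Bit 4: prefix='1' (no match yet)
Bit 5: prefix='11' -> emit 'l', reset
Bit 6: prefix='1' (no match yet)
Bit 7: prefix='11' -> emit 'l', reset
Bit 8: prefix='1' (no match yet)
Bit 9: prefix='10' -> emit 'f', reset
Bit 10: prefix='0' (no match yet)
Bit 11: prefix='00' (no match yet)

Answer: 00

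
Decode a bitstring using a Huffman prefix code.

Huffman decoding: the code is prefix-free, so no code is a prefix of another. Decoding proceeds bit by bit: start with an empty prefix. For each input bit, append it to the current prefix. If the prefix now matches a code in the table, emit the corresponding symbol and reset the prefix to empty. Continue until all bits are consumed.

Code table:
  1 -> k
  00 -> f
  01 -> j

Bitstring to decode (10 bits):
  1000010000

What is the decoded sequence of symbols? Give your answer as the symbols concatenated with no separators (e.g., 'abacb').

Bit 0: prefix='1' -> emit 'k', reset
Bit 1: prefix='0' (no match yet)
Bit 2: prefix='00' -> emit 'f', reset
Bit 3: prefix='0' (no match yet)
Bit 4: prefix='00' -> emit 'f', reset
Bit 5: prefix='1' -> emit 'k', reset
Bit 6: prefix='0' (no match yet)
Bit 7: prefix='00' -> emit 'f', reset
Bit 8: prefix='0' (no match yet)
Bit 9: prefix='00' -> emit 'f', reset

Answer: kffkff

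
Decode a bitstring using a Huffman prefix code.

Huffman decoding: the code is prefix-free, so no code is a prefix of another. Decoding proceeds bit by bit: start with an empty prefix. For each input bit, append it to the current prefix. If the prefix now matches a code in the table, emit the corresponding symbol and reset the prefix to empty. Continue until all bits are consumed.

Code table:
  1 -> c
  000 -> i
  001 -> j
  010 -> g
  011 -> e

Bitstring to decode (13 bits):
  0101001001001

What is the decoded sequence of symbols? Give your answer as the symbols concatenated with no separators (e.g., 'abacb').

Bit 0: prefix='0' (no match yet)
Bit 1: prefix='01' (no match yet)
Bit 2: prefix='010' -> emit 'g', reset
Bit 3: prefix='1' -> emit 'c', reset
Bit 4: prefix='0' (no match yet)
Bit 5: prefix='00' (no match yet)
Bit 6: prefix='001' -> emit 'j', reset
Bit 7: prefix='0' (no match yet)
Bit 8: prefix='00' (no match yet)
Bit 9: prefix='001' -> emit 'j', reset
Bit 10: prefix='0' (no match yet)
Bit 11: prefix='00' (no match yet)
Bit 12: prefix='001' -> emit 'j', reset

Answer: gcjjj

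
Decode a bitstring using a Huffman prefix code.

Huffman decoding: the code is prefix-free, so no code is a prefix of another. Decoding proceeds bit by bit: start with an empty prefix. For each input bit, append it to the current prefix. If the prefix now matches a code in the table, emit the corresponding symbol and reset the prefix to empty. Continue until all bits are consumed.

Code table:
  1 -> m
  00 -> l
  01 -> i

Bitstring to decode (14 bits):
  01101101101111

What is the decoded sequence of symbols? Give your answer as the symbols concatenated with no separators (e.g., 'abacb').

Bit 0: prefix='0' (no match yet)
Bit 1: prefix='01' -> emit 'i', reset
Bit 2: prefix='1' -> emit 'm', reset
Bit 3: prefix='0' (no match yet)
Bit 4: prefix='01' -> emit 'i', reset
Bit 5: prefix='1' -> emit 'm', reset
Bit 6: prefix='0' (no match yet)
Bit 7: prefix='01' -> emit 'i', reset
Bit 8: prefix='1' -> emit 'm', reset
Bit 9: prefix='0' (no match yet)
Bit 10: prefix='01' -> emit 'i', reset
Bit 11: prefix='1' -> emit 'm', reset
Bit 12: prefix='1' -> emit 'm', reset
Bit 13: prefix='1' -> emit 'm', reset

Answer: imimimimmm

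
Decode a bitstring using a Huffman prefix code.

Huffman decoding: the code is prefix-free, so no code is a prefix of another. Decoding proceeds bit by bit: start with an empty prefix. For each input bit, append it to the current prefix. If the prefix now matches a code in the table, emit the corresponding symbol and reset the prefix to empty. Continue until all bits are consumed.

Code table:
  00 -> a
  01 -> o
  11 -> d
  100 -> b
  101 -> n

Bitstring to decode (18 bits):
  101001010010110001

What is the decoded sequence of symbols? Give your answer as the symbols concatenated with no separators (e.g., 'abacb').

Bit 0: prefix='1' (no match yet)
Bit 1: prefix='10' (no match yet)
Bit 2: prefix='101' -> emit 'n', reset
Bit 3: prefix='0' (no match yet)
Bit 4: prefix='00' -> emit 'a', reset
Bit 5: prefix='1' (no match yet)
Bit 6: prefix='10' (no match yet)
Bit 7: prefix='101' -> emit 'n', reset
Bit 8: prefix='0' (no match yet)
Bit 9: prefix='00' -> emit 'a', reset
Bit 10: prefix='1' (no match yet)
Bit 11: prefix='10' (no match yet)
Bit 12: prefix='101' -> emit 'n', reset
Bit 13: prefix='1' (no match yet)
Bit 14: prefix='10' (no match yet)
Bit 15: prefix='100' -> emit 'b', reset
Bit 16: prefix='0' (no match yet)
Bit 17: prefix='01' -> emit 'o', reset

Answer: nananbo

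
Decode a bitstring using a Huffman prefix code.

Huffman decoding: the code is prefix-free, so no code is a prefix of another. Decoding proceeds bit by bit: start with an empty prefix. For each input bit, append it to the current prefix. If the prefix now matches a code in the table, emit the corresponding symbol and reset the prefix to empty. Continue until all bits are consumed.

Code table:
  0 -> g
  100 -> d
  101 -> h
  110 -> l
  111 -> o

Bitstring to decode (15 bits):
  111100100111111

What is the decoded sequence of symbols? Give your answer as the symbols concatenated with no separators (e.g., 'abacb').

Answer: oddoo

Derivation:
Bit 0: prefix='1' (no match yet)
Bit 1: prefix='11' (no match yet)
Bit 2: prefix='111' -> emit 'o', reset
Bit 3: prefix='1' (no match yet)
Bit 4: prefix='10' (no match yet)
Bit 5: prefix='100' -> emit 'd', reset
Bit 6: prefix='1' (no match yet)
Bit 7: prefix='10' (no match yet)
Bit 8: prefix='100' -> emit 'd', reset
Bit 9: prefix='1' (no match yet)
Bit 10: prefix='11' (no match yet)
Bit 11: prefix='111' -> emit 'o', reset
Bit 12: prefix='1' (no match yet)
Bit 13: prefix='11' (no match yet)
Bit 14: prefix='111' -> emit 'o', reset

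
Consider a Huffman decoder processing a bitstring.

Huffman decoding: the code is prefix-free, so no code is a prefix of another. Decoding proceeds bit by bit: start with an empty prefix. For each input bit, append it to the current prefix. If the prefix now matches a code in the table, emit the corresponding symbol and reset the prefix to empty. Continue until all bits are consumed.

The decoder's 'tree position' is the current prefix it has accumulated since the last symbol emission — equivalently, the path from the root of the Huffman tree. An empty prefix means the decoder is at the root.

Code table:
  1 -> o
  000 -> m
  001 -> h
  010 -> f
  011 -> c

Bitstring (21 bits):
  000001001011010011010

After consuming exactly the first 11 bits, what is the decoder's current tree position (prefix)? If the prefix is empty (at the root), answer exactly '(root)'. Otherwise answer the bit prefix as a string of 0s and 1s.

Answer: 01

Derivation:
Bit 0: prefix='0' (no match yet)
Bit 1: prefix='00' (no match yet)
Bit 2: prefix='000' -> emit 'm', reset
Bit 3: prefix='0' (no match yet)
Bit 4: prefix='00' (no match yet)
Bit 5: prefix='001' -> emit 'h', reset
Bit 6: prefix='0' (no match yet)
Bit 7: prefix='00' (no match yet)
Bit 8: prefix='001' -> emit 'h', reset
Bit 9: prefix='0' (no match yet)
Bit 10: prefix='01' (no match yet)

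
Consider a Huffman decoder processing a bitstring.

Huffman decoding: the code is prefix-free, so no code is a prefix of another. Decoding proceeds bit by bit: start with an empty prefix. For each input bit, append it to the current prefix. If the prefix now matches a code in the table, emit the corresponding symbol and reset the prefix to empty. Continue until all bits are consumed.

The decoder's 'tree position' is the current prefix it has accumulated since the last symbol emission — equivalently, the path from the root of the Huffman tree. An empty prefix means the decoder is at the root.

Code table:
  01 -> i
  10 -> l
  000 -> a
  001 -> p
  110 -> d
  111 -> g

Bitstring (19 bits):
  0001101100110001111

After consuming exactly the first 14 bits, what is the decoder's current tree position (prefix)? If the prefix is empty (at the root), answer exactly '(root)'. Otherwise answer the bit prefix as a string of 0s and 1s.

Bit 0: prefix='0' (no match yet)
Bit 1: prefix='00' (no match yet)
Bit 2: prefix='000' -> emit 'a', reset
Bit 3: prefix='1' (no match yet)
Bit 4: prefix='11' (no match yet)
Bit 5: prefix='110' -> emit 'd', reset
Bit 6: prefix='1' (no match yet)
Bit 7: prefix='11' (no match yet)
Bit 8: prefix='110' -> emit 'd', reset
Bit 9: prefix='0' (no match yet)
Bit 10: prefix='01' -> emit 'i', reset
Bit 11: prefix='1' (no match yet)
Bit 12: prefix='10' -> emit 'l', reset
Bit 13: prefix='0' (no match yet)

Answer: 0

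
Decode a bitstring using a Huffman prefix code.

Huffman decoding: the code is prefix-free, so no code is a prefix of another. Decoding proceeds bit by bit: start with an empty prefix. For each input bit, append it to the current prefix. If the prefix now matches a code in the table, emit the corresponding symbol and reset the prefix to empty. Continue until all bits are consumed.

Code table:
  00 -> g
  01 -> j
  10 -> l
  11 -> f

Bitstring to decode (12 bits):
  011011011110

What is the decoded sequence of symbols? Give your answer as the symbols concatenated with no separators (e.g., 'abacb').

Bit 0: prefix='0' (no match yet)
Bit 1: prefix='01' -> emit 'j', reset
Bit 2: prefix='1' (no match yet)
Bit 3: prefix='10' -> emit 'l', reset
Bit 4: prefix='1' (no match yet)
Bit 5: prefix='11' -> emit 'f', reset
Bit 6: prefix='0' (no match yet)
Bit 7: prefix='01' -> emit 'j', reset
Bit 8: prefix='1' (no match yet)
Bit 9: prefix='11' -> emit 'f', reset
Bit 10: prefix='1' (no match yet)
Bit 11: prefix='10' -> emit 'l', reset

Answer: jlfjfl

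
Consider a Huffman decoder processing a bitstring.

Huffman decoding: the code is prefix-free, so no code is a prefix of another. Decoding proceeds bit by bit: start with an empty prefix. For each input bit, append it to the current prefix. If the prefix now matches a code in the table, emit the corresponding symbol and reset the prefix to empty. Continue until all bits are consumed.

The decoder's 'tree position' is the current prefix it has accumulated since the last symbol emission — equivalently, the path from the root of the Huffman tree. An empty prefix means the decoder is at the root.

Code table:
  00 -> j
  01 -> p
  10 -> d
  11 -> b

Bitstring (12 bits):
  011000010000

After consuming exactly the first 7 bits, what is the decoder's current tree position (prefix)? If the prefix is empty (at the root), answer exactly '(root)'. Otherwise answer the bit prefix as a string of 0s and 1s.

Answer: 0

Derivation:
Bit 0: prefix='0' (no match yet)
Bit 1: prefix='01' -> emit 'p', reset
Bit 2: prefix='1' (no match yet)
Bit 3: prefix='10' -> emit 'd', reset
Bit 4: prefix='0' (no match yet)
Bit 5: prefix='00' -> emit 'j', reset
Bit 6: prefix='0' (no match yet)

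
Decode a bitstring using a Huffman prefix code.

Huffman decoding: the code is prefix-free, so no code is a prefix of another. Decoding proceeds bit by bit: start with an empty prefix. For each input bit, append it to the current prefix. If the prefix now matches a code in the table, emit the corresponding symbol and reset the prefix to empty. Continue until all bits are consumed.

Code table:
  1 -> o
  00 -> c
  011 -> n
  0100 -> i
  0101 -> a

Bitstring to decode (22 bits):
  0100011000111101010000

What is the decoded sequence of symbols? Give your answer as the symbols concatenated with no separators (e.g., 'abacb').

Answer: incnooacc

Derivation:
Bit 0: prefix='0' (no match yet)
Bit 1: prefix='01' (no match yet)
Bit 2: prefix='010' (no match yet)
Bit 3: prefix='0100' -> emit 'i', reset
Bit 4: prefix='0' (no match yet)
Bit 5: prefix='01' (no match yet)
Bit 6: prefix='011' -> emit 'n', reset
Bit 7: prefix='0' (no match yet)
Bit 8: prefix='00' -> emit 'c', reset
Bit 9: prefix='0' (no match yet)
Bit 10: prefix='01' (no match yet)
Bit 11: prefix='011' -> emit 'n', reset
Bit 12: prefix='1' -> emit 'o', reset
Bit 13: prefix='1' -> emit 'o', reset
Bit 14: prefix='0' (no match yet)
Bit 15: prefix='01' (no match yet)
Bit 16: prefix='010' (no match yet)
Bit 17: prefix='0101' -> emit 'a', reset
Bit 18: prefix='0' (no match yet)
Bit 19: prefix='00' -> emit 'c', reset
Bit 20: prefix='0' (no match yet)
Bit 21: prefix='00' -> emit 'c', reset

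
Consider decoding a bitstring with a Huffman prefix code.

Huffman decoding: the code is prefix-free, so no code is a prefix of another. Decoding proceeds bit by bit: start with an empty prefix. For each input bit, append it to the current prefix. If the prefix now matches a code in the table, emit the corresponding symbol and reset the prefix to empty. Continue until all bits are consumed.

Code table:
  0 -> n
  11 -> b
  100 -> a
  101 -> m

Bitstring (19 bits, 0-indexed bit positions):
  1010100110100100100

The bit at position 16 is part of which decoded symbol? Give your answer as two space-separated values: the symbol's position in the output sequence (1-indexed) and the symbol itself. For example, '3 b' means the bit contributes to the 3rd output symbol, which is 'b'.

Answer: 8 a

Derivation:
Bit 0: prefix='1' (no match yet)
Bit 1: prefix='10' (no match yet)
Bit 2: prefix='101' -> emit 'm', reset
Bit 3: prefix='0' -> emit 'n', reset
Bit 4: prefix='1' (no match yet)
Bit 5: prefix='10' (no match yet)
Bit 6: prefix='100' -> emit 'a', reset
Bit 7: prefix='1' (no match yet)
Bit 8: prefix='11' -> emit 'b', reset
Bit 9: prefix='0' -> emit 'n', reset
Bit 10: prefix='1' (no match yet)
Bit 11: prefix='10' (no match yet)
Bit 12: prefix='100' -> emit 'a', reset
Bit 13: prefix='1' (no match yet)
Bit 14: prefix='10' (no match yet)
Bit 15: prefix='100' -> emit 'a', reset
Bit 16: prefix='1' (no match yet)
Bit 17: prefix='10' (no match yet)
Bit 18: prefix='100' -> emit 'a', reset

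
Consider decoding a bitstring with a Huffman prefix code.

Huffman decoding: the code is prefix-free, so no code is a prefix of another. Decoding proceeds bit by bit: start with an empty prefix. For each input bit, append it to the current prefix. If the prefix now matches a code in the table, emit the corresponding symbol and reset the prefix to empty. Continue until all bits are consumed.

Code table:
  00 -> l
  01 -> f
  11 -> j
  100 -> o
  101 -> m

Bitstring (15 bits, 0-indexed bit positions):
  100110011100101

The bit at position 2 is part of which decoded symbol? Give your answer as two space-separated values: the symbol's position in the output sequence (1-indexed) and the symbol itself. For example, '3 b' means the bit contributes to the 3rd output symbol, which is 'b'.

Answer: 1 o

Derivation:
Bit 0: prefix='1' (no match yet)
Bit 1: prefix='10' (no match yet)
Bit 2: prefix='100' -> emit 'o', reset
Bit 3: prefix='1' (no match yet)
Bit 4: prefix='11' -> emit 'j', reset
Bit 5: prefix='0' (no match yet)
Bit 6: prefix='00' -> emit 'l', reset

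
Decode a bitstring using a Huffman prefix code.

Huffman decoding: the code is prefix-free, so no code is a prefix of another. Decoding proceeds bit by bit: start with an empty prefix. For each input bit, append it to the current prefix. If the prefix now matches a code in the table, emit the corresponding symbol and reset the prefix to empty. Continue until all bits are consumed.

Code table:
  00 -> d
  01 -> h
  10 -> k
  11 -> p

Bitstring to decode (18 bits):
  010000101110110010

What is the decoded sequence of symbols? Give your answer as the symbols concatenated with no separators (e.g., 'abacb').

Answer: hddkpkpdk

Derivation:
Bit 0: prefix='0' (no match yet)
Bit 1: prefix='01' -> emit 'h', reset
Bit 2: prefix='0' (no match yet)
Bit 3: prefix='00' -> emit 'd', reset
Bit 4: prefix='0' (no match yet)
Bit 5: prefix='00' -> emit 'd', reset
Bit 6: prefix='1' (no match yet)
Bit 7: prefix='10' -> emit 'k', reset
Bit 8: prefix='1' (no match yet)
Bit 9: prefix='11' -> emit 'p', reset
Bit 10: prefix='1' (no match yet)
Bit 11: prefix='10' -> emit 'k', reset
Bit 12: prefix='1' (no match yet)
Bit 13: prefix='11' -> emit 'p', reset
Bit 14: prefix='0' (no match yet)
Bit 15: prefix='00' -> emit 'd', reset
Bit 16: prefix='1' (no match yet)
Bit 17: prefix='10' -> emit 'k', reset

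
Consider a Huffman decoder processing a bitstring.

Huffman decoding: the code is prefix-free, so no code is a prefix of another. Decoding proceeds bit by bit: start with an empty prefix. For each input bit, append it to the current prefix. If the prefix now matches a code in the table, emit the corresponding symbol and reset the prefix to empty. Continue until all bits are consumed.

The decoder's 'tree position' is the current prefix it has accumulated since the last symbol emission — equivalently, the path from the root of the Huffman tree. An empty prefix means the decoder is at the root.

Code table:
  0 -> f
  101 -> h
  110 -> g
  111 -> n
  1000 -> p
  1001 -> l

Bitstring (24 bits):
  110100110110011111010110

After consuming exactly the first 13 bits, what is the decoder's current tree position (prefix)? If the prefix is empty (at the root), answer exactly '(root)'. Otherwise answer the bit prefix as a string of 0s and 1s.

Bit 0: prefix='1' (no match yet)
Bit 1: prefix='11' (no match yet)
Bit 2: prefix='110' -> emit 'g', reset
Bit 3: prefix='1' (no match yet)
Bit 4: prefix='10' (no match yet)
Bit 5: prefix='100' (no match yet)
Bit 6: prefix='1001' -> emit 'l', reset
Bit 7: prefix='1' (no match yet)
Bit 8: prefix='10' (no match yet)
Bit 9: prefix='101' -> emit 'h', reset
Bit 10: prefix='1' (no match yet)
Bit 11: prefix='10' (no match yet)
Bit 12: prefix='100' (no match yet)

Answer: 100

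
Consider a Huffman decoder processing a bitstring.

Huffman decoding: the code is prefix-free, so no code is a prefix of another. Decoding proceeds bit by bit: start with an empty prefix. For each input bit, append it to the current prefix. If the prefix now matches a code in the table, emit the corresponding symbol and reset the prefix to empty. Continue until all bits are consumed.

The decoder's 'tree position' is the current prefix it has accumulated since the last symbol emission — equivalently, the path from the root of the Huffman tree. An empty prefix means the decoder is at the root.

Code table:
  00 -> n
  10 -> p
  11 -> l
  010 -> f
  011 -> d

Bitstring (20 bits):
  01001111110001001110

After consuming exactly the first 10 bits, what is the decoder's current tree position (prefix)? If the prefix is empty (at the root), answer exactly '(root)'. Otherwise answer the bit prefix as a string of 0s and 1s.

Answer: (root)

Derivation:
Bit 0: prefix='0' (no match yet)
Bit 1: prefix='01' (no match yet)
Bit 2: prefix='010' -> emit 'f', reset
Bit 3: prefix='0' (no match yet)
Bit 4: prefix='01' (no match yet)
Bit 5: prefix='011' -> emit 'd', reset
Bit 6: prefix='1' (no match yet)
Bit 7: prefix='11' -> emit 'l', reset
Bit 8: prefix='1' (no match yet)
Bit 9: prefix='11' -> emit 'l', reset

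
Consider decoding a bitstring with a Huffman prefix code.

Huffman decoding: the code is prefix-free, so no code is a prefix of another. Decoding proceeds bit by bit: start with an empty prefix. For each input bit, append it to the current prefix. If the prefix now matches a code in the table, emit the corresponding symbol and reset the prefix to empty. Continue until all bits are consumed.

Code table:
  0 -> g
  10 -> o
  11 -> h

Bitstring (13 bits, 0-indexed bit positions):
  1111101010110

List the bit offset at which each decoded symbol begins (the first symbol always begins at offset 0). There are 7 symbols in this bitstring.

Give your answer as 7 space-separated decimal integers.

Answer: 0 2 4 6 8 10 12

Derivation:
Bit 0: prefix='1' (no match yet)
Bit 1: prefix='11' -> emit 'h', reset
Bit 2: prefix='1' (no match yet)
Bit 3: prefix='11' -> emit 'h', reset
Bit 4: prefix='1' (no match yet)
Bit 5: prefix='10' -> emit 'o', reset
Bit 6: prefix='1' (no match yet)
Bit 7: prefix='10' -> emit 'o', reset
Bit 8: prefix='1' (no match yet)
Bit 9: prefix='10' -> emit 'o', reset
Bit 10: prefix='1' (no match yet)
Bit 11: prefix='11' -> emit 'h', reset
Bit 12: prefix='0' -> emit 'g', reset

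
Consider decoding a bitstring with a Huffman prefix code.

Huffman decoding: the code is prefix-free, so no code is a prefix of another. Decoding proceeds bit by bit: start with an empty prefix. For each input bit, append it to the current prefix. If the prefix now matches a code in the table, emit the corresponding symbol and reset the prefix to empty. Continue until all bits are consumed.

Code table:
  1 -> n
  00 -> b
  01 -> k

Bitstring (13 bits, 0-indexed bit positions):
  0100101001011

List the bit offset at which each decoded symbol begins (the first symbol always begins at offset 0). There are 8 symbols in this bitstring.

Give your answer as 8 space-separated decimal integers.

Bit 0: prefix='0' (no match yet)
Bit 1: prefix='01' -> emit 'k', reset
Bit 2: prefix='0' (no match yet)
Bit 3: prefix='00' -> emit 'b', reset
Bit 4: prefix='1' -> emit 'n', reset
Bit 5: prefix='0' (no match yet)
Bit 6: prefix='01' -> emit 'k', reset
Bit 7: prefix='0' (no match yet)
Bit 8: prefix='00' -> emit 'b', reset
Bit 9: prefix='1' -> emit 'n', reset
Bit 10: prefix='0' (no match yet)
Bit 11: prefix='01' -> emit 'k', reset
Bit 12: prefix='1' -> emit 'n', reset

Answer: 0 2 4 5 7 9 10 12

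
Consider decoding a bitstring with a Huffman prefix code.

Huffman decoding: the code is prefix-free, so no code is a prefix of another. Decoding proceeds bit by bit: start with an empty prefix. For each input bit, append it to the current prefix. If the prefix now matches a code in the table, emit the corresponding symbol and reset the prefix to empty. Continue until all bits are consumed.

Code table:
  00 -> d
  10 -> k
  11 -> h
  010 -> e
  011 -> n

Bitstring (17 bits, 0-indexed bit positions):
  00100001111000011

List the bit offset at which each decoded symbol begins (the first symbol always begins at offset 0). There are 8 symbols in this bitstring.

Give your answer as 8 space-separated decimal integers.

Bit 0: prefix='0' (no match yet)
Bit 1: prefix='00' -> emit 'd', reset
Bit 2: prefix='1' (no match yet)
Bit 3: prefix='10' -> emit 'k', reset
Bit 4: prefix='0' (no match yet)
Bit 5: prefix='00' -> emit 'd', reset
Bit 6: prefix='0' (no match yet)
Bit 7: prefix='01' (no match yet)
Bit 8: prefix='011' -> emit 'n', reset
Bit 9: prefix='1' (no match yet)
Bit 10: prefix='11' -> emit 'h', reset
Bit 11: prefix='0' (no match yet)
Bit 12: prefix='00' -> emit 'd', reset
Bit 13: prefix='0' (no match yet)
Bit 14: prefix='00' -> emit 'd', reset
Bit 15: prefix='1' (no match yet)
Bit 16: prefix='11' -> emit 'h', reset

Answer: 0 2 4 6 9 11 13 15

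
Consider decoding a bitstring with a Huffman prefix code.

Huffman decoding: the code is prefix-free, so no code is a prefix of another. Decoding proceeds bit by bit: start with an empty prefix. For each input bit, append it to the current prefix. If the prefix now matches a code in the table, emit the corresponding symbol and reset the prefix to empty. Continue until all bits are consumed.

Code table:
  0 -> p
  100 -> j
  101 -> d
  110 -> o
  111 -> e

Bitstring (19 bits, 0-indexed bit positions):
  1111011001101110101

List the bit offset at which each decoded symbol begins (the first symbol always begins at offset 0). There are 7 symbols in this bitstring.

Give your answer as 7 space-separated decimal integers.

Answer: 0 3 6 9 12 15 16

Derivation:
Bit 0: prefix='1' (no match yet)
Bit 1: prefix='11' (no match yet)
Bit 2: prefix='111' -> emit 'e', reset
Bit 3: prefix='1' (no match yet)
Bit 4: prefix='10' (no match yet)
Bit 5: prefix='101' -> emit 'd', reset
Bit 6: prefix='1' (no match yet)
Bit 7: prefix='10' (no match yet)
Bit 8: prefix='100' -> emit 'j', reset
Bit 9: prefix='1' (no match yet)
Bit 10: prefix='11' (no match yet)
Bit 11: prefix='110' -> emit 'o', reset
Bit 12: prefix='1' (no match yet)
Bit 13: prefix='11' (no match yet)
Bit 14: prefix='111' -> emit 'e', reset
Bit 15: prefix='0' -> emit 'p', reset
Bit 16: prefix='1' (no match yet)
Bit 17: prefix='10' (no match yet)
Bit 18: prefix='101' -> emit 'd', reset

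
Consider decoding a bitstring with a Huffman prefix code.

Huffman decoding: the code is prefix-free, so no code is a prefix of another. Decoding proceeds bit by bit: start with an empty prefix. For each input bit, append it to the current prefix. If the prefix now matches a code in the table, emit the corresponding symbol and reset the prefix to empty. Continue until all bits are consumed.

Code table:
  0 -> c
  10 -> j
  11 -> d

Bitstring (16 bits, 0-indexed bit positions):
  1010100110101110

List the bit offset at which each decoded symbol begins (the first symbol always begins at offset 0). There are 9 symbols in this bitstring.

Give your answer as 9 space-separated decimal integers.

Bit 0: prefix='1' (no match yet)
Bit 1: prefix='10' -> emit 'j', reset
Bit 2: prefix='1' (no match yet)
Bit 3: prefix='10' -> emit 'j', reset
Bit 4: prefix='1' (no match yet)
Bit 5: prefix='10' -> emit 'j', reset
Bit 6: prefix='0' -> emit 'c', reset
Bit 7: prefix='1' (no match yet)
Bit 8: prefix='11' -> emit 'd', reset
Bit 9: prefix='0' -> emit 'c', reset
Bit 10: prefix='1' (no match yet)
Bit 11: prefix='10' -> emit 'j', reset
Bit 12: prefix='1' (no match yet)
Bit 13: prefix='11' -> emit 'd', reset
Bit 14: prefix='1' (no match yet)
Bit 15: prefix='10' -> emit 'j', reset

Answer: 0 2 4 6 7 9 10 12 14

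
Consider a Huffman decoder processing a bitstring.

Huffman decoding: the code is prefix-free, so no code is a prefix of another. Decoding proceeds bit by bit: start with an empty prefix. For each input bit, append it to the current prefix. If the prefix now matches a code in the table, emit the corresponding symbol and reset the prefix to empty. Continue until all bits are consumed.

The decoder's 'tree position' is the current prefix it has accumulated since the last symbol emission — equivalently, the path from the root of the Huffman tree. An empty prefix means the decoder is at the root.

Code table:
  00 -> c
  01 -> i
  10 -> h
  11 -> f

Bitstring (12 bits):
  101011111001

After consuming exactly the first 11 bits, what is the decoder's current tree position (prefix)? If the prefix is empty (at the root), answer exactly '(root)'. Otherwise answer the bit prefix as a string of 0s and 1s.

Bit 0: prefix='1' (no match yet)
Bit 1: prefix='10' -> emit 'h', reset
Bit 2: prefix='1' (no match yet)
Bit 3: prefix='10' -> emit 'h', reset
Bit 4: prefix='1' (no match yet)
Bit 5: prefix='11' -> emit 'f', reset
Bit 6: prefix='1' (no match yet)
Bit 7: prefix='11' -> emit 'f', reset
Bit 8: prefix='1' (no match yet)
Bit 9: prefix='10' -> emit 'h', reset
Bit 10: prefix='0' (no match yet)

Answer: 0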